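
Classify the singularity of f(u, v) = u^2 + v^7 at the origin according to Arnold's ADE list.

The Hessian of f at 0 has rank 1. Corank 1: A-series; mu = 6 gives A_6.

A_6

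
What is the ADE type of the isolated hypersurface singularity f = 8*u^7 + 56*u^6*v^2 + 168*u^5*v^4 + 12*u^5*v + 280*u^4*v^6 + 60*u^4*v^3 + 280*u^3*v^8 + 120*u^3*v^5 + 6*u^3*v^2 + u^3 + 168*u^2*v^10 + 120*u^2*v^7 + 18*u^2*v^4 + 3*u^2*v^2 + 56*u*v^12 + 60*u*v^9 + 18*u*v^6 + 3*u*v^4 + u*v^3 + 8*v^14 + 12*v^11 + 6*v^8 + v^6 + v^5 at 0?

E_{7}

The Hessian of f at 0 has rank 0. Corank 2; j^3 = u^3 is a perfect cube, so E-series; the 4-jet and mu = 7 give E_7.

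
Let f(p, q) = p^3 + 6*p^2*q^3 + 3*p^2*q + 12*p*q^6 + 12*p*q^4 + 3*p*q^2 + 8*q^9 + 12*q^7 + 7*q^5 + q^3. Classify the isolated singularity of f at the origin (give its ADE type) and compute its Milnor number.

Type E_8, Milnor number mu = 8.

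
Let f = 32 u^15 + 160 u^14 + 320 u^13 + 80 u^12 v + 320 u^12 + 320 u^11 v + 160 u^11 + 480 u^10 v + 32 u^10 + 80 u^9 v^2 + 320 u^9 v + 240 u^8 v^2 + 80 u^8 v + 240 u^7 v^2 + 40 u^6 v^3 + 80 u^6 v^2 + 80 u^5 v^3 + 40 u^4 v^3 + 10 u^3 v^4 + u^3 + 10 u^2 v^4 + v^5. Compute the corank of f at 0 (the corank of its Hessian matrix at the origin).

2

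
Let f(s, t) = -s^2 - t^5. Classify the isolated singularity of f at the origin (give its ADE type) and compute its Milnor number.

Type A_{4}, Milnor number mu = 4.

The Hessian of f at 0 is [[-2, 0], [0, 0]] with rank 1, so corank 1. A Groebner basis of the Jacobian ideal J(f) in C{s,t} is {t^4, s}; counting standard monomials gives mu = 4. Corank 1: A-series; mu = 4 gives A_4.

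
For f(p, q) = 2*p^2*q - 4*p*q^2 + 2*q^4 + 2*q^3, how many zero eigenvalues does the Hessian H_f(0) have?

2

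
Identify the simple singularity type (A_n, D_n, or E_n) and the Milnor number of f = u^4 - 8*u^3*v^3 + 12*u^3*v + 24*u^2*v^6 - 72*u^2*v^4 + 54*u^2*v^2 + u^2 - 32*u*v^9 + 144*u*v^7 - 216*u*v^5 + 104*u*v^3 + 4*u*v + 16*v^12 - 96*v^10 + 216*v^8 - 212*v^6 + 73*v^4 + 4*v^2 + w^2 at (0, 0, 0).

Type A3, Milnor number mu = 3.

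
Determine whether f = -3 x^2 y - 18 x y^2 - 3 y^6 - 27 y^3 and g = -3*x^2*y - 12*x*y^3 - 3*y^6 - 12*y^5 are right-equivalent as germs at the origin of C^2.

Yes.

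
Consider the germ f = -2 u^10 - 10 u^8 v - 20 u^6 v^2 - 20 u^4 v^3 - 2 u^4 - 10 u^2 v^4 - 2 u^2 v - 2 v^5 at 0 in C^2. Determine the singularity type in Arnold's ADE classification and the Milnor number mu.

Type D_6, Milnor number mu = 6.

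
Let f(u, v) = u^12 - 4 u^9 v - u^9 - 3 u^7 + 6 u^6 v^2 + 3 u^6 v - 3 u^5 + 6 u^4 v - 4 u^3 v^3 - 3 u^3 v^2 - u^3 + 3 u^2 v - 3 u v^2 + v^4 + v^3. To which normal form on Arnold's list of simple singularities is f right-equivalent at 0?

E_{6}

The Hessian of f at 0 has rank 0. Corank 2; j^3 = -(u - v)^3 is a perfect cube, so E-series; the 4-jet and mu = 6 give E_6.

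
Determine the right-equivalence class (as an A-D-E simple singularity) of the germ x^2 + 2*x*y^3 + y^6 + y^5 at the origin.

A4

The Hessian of f at 0 has rank 1. Corank 1: A-series; mu = 4 gives A_4.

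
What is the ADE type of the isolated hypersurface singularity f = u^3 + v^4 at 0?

The Hessian of f at 0 has rank 0. Corank 2; j^3 = u^3 is a perfect cube, so E-series; the 4-jet and mu = 6 give E_6.

E6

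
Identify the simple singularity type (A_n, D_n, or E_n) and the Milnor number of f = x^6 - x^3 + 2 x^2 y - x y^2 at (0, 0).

Type D_7, Milnor number mu = 7.

The Hessian of f at 0 has rank 0. Corank 2; j^3 = -x*(x - y)^2 has shape L^2 M (L != M), so D-series; mu = 7 gives D_7.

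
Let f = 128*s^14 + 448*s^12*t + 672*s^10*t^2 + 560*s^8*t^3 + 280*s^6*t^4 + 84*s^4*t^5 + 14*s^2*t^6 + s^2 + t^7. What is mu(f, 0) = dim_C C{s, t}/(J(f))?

6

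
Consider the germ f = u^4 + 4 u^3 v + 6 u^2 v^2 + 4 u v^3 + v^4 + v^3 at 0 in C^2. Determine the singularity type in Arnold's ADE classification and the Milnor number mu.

Type E_{6}, Milnor number mu = 6.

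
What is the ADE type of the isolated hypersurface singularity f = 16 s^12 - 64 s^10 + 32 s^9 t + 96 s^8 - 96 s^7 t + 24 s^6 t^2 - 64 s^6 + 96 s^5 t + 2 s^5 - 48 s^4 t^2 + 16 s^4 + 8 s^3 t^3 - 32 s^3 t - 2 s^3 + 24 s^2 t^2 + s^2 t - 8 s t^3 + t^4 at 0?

D_{5}

The Hessian of f at 0 is [[0, 0], [0, 0]] with rank 0, so corank 2. A Groebner basis of the Jacobian ideal J(f) in C{s,t} is {s*t^2, s*t/8 + t^3, s^2 - s*t/2}; counting standard monomials gives mu = 5. Corank 2; j^3 = -s^2*(2*s - t) has shape L^2 M (L != M), so D-series; mu = 5 gives D_5.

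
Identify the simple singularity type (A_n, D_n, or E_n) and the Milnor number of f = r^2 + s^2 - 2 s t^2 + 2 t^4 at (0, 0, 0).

Type A_{3}, Milnor number mu = 3.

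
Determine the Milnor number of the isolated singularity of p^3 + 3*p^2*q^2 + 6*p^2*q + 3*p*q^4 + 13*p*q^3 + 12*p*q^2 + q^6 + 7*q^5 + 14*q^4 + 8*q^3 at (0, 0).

The Hessian of f at 0 is [[0, 0], [0, 0]] with rank 0, so corank 2. A Groebner basis of the Jacobian ideal J(f) in C{p,q} is {-p^2 - 4*p*q + q^4 - q^3/3 - 4*q^2, p^3 + 10*p^2 + 40*p*q + 34*q^3/3 + 40*q^2, p^2*q - 11*p^2/3 - 44*p*q/3 - 47*q^3/9 - 44*q^2/3, p^2 + p*q^2 + 4*p*q + 7*q^3/3 + 4*q^2}; counting standard monomials gives mu = 7. Corank 2; j^3 = (p + 2*q)^3 is a perfect cube, so E-series; the 4-jet and mu = 7 give E_7.

7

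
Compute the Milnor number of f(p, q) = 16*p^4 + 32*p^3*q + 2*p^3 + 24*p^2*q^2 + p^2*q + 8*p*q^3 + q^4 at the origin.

5

The Hessian of f at 0 has rank 0. Corank 2; j^3 = p^2*(2*p + q) has shape L^2 M (L != M), so D-series; mu = 5 gives D_5.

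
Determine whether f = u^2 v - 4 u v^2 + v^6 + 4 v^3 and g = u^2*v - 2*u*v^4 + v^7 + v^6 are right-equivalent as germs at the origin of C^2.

Yes.

The Hessian of f at 0 has rank 0. Corank 2; j^3 = v*(u - 2*v)^2 has shape L^2 M (L != M), so D-series; mu = 7 gives D_7. The Hessian of g at 0 has rank 0. Corank 2; j^3 = u^2*v has shape L^2 M (L != M), so D-series; mu = 7 gives D_7. Both have type D_7, hence right-equivalent.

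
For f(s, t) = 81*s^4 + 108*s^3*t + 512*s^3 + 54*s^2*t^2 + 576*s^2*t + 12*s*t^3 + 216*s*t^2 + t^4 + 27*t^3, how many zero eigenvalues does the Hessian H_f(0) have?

2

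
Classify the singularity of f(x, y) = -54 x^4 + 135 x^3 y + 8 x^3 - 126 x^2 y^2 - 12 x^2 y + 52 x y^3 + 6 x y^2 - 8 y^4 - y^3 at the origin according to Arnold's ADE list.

The Hessian of f at 0 is [[0, 0], [0, 0]] with rank 0, so corank 2. A Groebner basis of the Jacobian ideal J(f) in C{x,y} is {256*x^2/3 - 256*x*y/3 + y^4 + 8*y^3/9 + 64*y^2/3, x^3 - 28*x^2/3 + 28*x*y/3 - 2*y^3/9 - 7*y^2/3, x^2*y - 104*x^2/9 + 104*x*y/9 - 10*y^3/27 - 26*y^2/9, -32*x^2/3 + x*y^2 + 32*x*y/3 - 11*y^3/18 - 8*y^2/3}; counting standard monomials gives mu = 7. Corank 2; j^3 = (2*x - y)^3 is a perfect cube, so E-series; the 4-jet and mu = 7 give E_7.

E7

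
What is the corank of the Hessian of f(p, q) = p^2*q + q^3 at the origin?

2

Hessian at 0 has rank 0.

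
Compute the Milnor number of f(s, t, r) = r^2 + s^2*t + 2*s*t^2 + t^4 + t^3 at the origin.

5

The Hessian of f at 0 has rank 1. Corank 2; j^3 = t*(s + t)^2 has shape L^2 M (L != M), so D-series; mu = 5 gives D_5.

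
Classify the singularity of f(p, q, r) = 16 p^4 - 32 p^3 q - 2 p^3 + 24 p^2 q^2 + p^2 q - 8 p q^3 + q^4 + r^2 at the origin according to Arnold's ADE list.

D5

The Hessian of f at 0 has rank 1. Corank 2; j^3 = -p^2*(2*p - q) has shape L^2 M (L != M), so D-series; mu = 5 gives D_5.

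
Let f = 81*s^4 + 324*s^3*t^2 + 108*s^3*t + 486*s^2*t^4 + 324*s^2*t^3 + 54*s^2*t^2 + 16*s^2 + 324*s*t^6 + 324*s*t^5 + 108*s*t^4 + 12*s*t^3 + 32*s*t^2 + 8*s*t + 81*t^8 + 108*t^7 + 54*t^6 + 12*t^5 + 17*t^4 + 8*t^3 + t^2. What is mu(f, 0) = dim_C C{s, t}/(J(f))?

The Hessian of f at 0 has rank 1. Corank 1: A-series; mu = 3 gives A_3.

3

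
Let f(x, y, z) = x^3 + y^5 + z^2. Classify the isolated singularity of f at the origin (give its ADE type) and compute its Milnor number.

The Hessian of f at 0 has rank 1. Corank 2; j^3 = x^3 is a perfect cube, so E-series; the 5-jet and mu = 8 give E_8.

Type E8, Milnor number mu = 8.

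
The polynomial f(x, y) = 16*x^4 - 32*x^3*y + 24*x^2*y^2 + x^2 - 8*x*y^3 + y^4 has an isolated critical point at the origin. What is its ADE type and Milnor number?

Type A_{3}, Milnor number mu = 3.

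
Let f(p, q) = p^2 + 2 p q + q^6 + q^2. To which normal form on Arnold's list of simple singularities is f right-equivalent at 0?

The Hessian of f at 0 is [[2, 2], [2, 2]] with rank 1, so corank 1. A Groebner basis of the Jacobian ideal J(f) in C{p,q} is {q^5, p + q}; counting standard monomials gives mu = 5. Corank 1: A-series; mu = 5 gives A_5.

A_{5}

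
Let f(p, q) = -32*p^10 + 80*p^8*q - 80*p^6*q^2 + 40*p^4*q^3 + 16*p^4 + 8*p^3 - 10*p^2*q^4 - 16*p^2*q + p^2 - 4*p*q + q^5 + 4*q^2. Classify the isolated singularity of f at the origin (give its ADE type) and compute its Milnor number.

Type A4, Milnor number mu = 4.

The Hessian of f at 0 has rank 1. Corank 1: A-series; mu = 4 gives A_4.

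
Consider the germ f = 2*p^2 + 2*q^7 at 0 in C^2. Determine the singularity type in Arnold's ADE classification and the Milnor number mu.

Type A_6, Milnor number mu = 6.

The Hessian of f at 0 has rank 1. Corank 1: A-series; mu = 6 gives A_6.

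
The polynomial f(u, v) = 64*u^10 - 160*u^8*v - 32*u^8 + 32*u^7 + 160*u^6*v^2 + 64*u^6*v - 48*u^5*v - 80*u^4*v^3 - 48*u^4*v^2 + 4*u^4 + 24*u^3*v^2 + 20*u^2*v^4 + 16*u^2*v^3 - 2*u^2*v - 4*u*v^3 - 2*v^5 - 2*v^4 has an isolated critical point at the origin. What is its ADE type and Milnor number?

The Hessian of f at 0 has rank 0. Corank 2; j^3 = -2*u^2*v has shape L^2 M (L != M), so D-series; mu = 5 gives D_5.

Type D5, Milnor number mu = 5.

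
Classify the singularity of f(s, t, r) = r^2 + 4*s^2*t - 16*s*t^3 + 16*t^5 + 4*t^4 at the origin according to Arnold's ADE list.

D_5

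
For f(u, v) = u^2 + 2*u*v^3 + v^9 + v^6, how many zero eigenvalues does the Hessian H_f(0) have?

1

Hessian at 0 has rank 1.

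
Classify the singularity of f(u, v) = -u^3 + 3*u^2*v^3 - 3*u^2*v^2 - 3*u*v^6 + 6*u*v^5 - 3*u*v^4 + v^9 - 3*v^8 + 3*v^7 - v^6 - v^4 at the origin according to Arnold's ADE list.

The Hessian of f at 0 is [[0, 0], [0, 0]] with rank 0, so corank 2. A Groebner basis of the Jacobian ideal J(f) in C{u,v} is {u^3, u^2*v, u^2/2 + u*v^2, v^3}; counting standard monomials gives mu = 6. Corank 2; j^3 = -u^3 is a perfect cube, so E-series; the 4-jet and mu = 6 give E_6.

E_{6}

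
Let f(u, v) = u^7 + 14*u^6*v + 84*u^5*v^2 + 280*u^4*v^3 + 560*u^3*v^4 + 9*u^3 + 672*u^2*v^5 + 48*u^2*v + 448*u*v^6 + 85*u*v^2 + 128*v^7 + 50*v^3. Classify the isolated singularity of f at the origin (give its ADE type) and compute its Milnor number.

Type D8, Milnor number mu = 8.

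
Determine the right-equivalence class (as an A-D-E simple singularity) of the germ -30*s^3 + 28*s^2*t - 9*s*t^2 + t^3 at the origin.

The Hessian of f at 0 has rank 0. Corank 2; j^3 = -(3*s - t)*(10*s^2 - 6*s*t + t^2) splits into three distinct lines over C (the quadratic factor has nonzero discriminant), so D_4.

D_{4}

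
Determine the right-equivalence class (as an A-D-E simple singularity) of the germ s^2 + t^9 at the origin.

A_{8}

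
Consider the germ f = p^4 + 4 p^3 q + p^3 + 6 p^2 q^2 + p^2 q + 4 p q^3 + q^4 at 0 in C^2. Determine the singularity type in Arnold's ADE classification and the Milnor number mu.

Type D_5, Milnor number mu = 5.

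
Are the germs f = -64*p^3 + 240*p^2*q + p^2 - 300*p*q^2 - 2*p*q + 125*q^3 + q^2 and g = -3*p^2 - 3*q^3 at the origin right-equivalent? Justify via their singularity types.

Yes.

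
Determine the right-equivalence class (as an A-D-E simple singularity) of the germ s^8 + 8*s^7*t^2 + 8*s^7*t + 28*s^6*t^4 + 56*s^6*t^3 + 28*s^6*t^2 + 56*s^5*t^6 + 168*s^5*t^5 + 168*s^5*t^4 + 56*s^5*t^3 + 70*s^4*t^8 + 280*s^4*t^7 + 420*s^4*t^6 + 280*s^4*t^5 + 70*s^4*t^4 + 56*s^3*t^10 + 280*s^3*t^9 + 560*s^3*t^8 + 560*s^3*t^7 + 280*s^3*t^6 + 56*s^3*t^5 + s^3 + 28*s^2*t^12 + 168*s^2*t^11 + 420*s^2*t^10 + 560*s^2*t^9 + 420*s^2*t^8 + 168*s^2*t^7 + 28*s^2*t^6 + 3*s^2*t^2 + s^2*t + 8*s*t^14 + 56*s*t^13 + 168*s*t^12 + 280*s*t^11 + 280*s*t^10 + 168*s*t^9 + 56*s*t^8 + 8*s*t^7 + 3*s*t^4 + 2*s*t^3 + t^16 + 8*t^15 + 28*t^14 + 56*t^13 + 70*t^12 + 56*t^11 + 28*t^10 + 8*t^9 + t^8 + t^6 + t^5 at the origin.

D_{9}

The Hessian of f at 0 is [[0, 0], [0, 0]] with rank 0, so corank 2. A Groebner basis of the Jacobian ideal J(f) in C{s,t} is {s^4, s^3*t + s*t/8 + t^3/8, -s^2 - s*t + t^4 - t^3, s^2 + s*t^2 + s*t + t^3}; counting standard monomials gives mu = 9. Corank 2; j^3 = s^2*(s + t) has shape L^2 M (L != M), so D-series; mu = 9 gives D_9.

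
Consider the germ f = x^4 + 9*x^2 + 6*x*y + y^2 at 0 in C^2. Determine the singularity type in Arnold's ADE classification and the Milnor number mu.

The Hessian of f at 0 is [[18, 6], [6, 2]] with rank 1, so corank 1. A Groebner basis of the Jacobian ideal J(f) in C{x,y} is {y^3, x + y/3}; counting standard monomials gives mu = 3. Corank 1: A-series; mu = 3 gives A_3.

Type A_{3}, Milnor number mu = 3.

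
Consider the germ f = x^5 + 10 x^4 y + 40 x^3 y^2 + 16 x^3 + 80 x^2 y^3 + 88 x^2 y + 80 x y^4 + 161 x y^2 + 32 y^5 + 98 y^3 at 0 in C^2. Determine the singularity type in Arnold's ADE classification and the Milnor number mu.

Type D6, Milnor number mu = 6.

The Hessian of f at 0 has rank 0. Corank 2; j^3 = (x + 2*y)*(4*x + 7*y)^2 has shape L^2 M (L != M), so D-series; mu = 6 gives D_6.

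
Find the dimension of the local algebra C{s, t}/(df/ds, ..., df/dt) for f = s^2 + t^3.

2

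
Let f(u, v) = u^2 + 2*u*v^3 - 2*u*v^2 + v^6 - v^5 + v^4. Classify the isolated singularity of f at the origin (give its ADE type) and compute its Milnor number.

Type A_4, Milnor number mu = 4.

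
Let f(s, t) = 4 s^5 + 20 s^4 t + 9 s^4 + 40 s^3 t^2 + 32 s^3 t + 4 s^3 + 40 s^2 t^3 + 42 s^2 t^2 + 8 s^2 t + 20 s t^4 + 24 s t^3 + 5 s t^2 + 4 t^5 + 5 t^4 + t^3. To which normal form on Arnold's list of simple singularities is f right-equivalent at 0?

The Hessian of f at 0 has rank 0. Corank 2; j^3 = (s + t)*(2*s + t)^2 has shape L^2 M (L != M), so D-series; mu = 5 gives D_5.

D_{5}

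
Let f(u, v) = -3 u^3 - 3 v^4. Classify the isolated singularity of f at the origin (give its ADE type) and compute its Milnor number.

Type E_6, Milnor number mu = 6.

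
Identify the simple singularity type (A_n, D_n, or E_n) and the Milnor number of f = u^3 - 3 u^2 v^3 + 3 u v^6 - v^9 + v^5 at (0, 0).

Type E_8, Milnor number mu = 8.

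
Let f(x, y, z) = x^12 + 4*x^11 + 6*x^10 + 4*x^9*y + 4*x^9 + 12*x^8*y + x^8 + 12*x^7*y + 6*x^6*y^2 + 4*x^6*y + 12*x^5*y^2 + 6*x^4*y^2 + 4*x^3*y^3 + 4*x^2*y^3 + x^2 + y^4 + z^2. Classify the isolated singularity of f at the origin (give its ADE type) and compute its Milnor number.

The Hessian of f at 0 has rank 2. Corank 1: A-series; mu = 3 gives A_3.

Type A_{3}, Milnor number mu = 3.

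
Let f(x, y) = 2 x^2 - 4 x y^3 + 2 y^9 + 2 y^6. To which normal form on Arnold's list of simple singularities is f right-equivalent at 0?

The Hessian of f at 0 has rank 1. Corank 1: A-series; mu = 8 gives A_8.

A8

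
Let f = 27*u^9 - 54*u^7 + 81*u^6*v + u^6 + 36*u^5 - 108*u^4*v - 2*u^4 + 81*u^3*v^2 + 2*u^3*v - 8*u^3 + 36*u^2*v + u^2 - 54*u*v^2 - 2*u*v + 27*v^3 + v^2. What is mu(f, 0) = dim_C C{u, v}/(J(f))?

2

The Hessian of f at 0 has rank 1. Corank 1: A-series; mu = 2 gives A_2.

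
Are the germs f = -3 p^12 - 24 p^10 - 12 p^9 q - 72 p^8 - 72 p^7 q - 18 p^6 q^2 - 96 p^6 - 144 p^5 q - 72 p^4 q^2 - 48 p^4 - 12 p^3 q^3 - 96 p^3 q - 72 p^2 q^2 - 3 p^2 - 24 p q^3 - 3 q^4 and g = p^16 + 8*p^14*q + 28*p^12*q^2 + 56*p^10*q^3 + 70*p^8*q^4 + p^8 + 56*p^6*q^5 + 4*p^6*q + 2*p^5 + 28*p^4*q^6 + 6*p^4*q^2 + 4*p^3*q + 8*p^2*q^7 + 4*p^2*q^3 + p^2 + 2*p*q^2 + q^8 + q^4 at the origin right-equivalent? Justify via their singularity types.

No.

The Hessian of f at 0 has rank 1. Corank 1: A-series; mu = 3 gives A_3. The Hessian of g at 0 has rank 1. Corank 1: A-series; mu = 7 gives A_7. f is A_3 but g is A_7, hence not right-equivalent.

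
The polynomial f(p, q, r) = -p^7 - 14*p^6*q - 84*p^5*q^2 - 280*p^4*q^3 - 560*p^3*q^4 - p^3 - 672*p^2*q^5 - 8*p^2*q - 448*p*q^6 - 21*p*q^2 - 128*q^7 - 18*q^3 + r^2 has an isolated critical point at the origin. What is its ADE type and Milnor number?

Type D8, Milnor number mu = 8.

The Hessian of f at 0 is [[0, 0, 0], [0, 0, 0], [0, 0, 2]] with rank 1, so corank 2. A Groebner basis of the Jacobian ideal J(f) in C{p,q,r} is {p*q/7 + q^6 + 3*q^2/7, p*q^2 + 3*q^3, p^2 + 5*p*q + 6*q^2, r}; counting standard monomials gives mu = 8. Corank 2; j^3 = -(p + 2*q)*(p + 3*q)^2 has shape L^2 M (L != M), so D-series; mu = 8 gives D_8.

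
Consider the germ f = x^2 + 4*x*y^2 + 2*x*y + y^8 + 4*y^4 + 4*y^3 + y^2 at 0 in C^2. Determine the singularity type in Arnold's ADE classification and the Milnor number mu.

Type A_7, Milnor number mu = 7.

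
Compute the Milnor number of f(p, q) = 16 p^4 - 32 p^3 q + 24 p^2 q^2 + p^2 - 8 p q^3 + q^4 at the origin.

3

The Hessian of f at 0 is [[2, 0], [0, 0]] with rank 1, so corank 1. A Groebner basis of the Jacobian ideal J(f) in C{p,q} is {q^3, p}; counting standard monomials gives mu = 3. Corank 1: A-series; mu = 3 gives A_3.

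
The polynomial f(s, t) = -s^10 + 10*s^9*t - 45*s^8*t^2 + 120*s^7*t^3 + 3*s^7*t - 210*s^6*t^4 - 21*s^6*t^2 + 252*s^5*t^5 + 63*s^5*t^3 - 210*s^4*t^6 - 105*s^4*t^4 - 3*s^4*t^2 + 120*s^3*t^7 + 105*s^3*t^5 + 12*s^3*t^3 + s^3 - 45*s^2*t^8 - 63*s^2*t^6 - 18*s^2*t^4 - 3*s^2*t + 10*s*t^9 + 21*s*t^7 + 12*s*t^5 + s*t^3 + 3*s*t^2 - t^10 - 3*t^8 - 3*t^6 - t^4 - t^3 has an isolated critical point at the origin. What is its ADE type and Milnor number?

Type E_{7}, Milnor number mu = 7.

The Hessian of f at 0 has rank 0. Corank 2; j^3 = (s - t)^3 is a perfect cube, so E-series; the 4-jet and mu = 7 give E_7.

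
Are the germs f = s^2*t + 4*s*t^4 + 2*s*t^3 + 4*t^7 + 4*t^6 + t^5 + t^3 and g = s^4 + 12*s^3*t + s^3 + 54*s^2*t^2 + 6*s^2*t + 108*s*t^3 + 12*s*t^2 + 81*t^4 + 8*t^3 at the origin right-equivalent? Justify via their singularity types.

No.

The Hessian of f at 0 has rank 0. Corank 2; j^3 = t*(s^2 + t^2) splits into three distinct lines over C (the quadratic factor has nonzero discriminant), so D_4. The Hessian of g at 0 has rank 0. Corank 2; j^3 = (s + 2*t)^3 is a perfect cube, so E-series; the 4-jet and mu = 6 give E_6. f is D_4 but g is E_6, hence not right-equivalent.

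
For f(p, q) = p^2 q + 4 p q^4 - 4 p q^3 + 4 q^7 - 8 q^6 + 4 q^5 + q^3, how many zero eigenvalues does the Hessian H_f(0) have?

2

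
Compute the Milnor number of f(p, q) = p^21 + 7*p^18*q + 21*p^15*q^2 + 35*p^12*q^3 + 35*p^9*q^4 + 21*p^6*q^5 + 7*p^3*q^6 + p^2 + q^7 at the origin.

6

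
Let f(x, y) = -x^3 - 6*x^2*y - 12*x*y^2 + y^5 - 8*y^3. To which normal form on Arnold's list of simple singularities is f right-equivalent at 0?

E_8

The Hessian of f at 0 is [[0, 0], [0, 0]] with rank 0, so corank 2. A Groebner basis of the Jacobian ideal J(f) in C{x,y} is {y^4, x^2 + 4*x*y + 4*y^2}; counting standard monomials gives mu = 8. Corank 2; j^3 = -(x + 2*y)^3 is a perfect cube, so E-series; the 5-jet and mu = 8 give E_8.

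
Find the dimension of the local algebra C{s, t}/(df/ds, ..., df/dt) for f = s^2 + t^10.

9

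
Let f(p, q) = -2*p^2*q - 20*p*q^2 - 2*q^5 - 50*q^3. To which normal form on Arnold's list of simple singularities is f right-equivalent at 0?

The Hessian of f at 0 has rank 0. Corank 2; j^3 = -2*q*(p + 5*q)^2 has shape L^2 M (L != M), so D-series; mu = 6 gives D_6.

D_6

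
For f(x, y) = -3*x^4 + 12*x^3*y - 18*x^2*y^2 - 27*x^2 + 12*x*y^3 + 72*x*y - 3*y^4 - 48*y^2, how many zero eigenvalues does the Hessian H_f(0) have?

1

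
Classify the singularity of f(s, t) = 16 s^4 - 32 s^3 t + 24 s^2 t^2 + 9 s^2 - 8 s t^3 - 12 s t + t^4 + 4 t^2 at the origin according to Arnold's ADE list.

The Hessian of f at 0 has rank 1. Corank 1: A-series; mu = 3 gives A_3.

A_{3}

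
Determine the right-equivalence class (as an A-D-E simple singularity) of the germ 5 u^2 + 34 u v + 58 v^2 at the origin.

The Hessian of f at 0 is [[10, 34], [34, 116]] with rank 2, so corank 0. A Groebner basis of the Jacobian ideal J(f) in C{u,v} is {u, v}; counting standard monomials gives mu = 1. Corank 0: nondegenerate Morse point, so A_1.

A_1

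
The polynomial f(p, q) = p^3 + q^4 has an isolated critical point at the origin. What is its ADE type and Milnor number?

Type E_6, Milnor number mu = 6.

The Hessian of f at 0 has rank 0. Corank 2; j^3 = p^3 is a perfect cube, so E-series; the 4-jet and mu = 6 give E_6.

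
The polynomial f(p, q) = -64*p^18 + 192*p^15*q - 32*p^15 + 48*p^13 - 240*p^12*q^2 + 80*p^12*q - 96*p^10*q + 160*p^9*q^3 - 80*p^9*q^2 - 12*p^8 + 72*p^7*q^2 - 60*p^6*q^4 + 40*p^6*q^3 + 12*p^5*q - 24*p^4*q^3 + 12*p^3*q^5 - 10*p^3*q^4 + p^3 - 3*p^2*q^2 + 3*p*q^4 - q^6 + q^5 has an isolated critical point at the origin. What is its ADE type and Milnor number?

Type E8, Milnor number mu = 8.

The Hessian of f at 0 is [[0, 0], [0, 0]] with rank 0, so corank 2. A Groebner basis of the Jacobian ideal J(f) in C{p,q} is {q^4, p^3, -p^2/2 + p*q^2}; counting standard monomials gives mu = 8. Corank 2; j^3 = p^3 is a perfect cube, so E-series; the 5-jet and mu = 8 give E_8.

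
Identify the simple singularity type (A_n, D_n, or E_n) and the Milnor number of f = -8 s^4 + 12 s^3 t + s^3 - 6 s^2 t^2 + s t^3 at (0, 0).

The Hessian of f at 0 has rank 0. Corank 2; j^3 = s^3 is a perfect cube, so E-series; the 4-jet and mu = 7 give E_7.

Type E7, Milnor number mu = 7.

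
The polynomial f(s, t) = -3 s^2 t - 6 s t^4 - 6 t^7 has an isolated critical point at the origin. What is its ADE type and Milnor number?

Type D_8, Milnor number mu = 8.

The Hessian of f at 0 has rank 0. Corank 2; j^3 = -3*s^2*t has shape L^2 M (L != M), so D-series; mu = 8 gives D_8.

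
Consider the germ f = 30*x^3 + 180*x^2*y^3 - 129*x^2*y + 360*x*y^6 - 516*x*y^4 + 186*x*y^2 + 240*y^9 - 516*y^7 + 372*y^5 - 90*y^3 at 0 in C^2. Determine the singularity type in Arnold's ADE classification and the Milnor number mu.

The Hessian of f at 0 is [[0, 0], [0, 0]] with rank 0, so corank 2. A Groebner basis of the Jacobian ideal J(f) in C{x,y} is {y^3, x^2 - 26*y^2/11, x*y - 17*y^2/11}; counting standard monomials gives mu = 4. Corank 2; j^3 = 3*(2*x - 3*y)*(5*x^2 - 14*x*y + 10*y^2) splits into three distinct lines over C (the quadratic factor has nonzero discriminant), so D_4.

Type D_4, Milnor number mu = 4.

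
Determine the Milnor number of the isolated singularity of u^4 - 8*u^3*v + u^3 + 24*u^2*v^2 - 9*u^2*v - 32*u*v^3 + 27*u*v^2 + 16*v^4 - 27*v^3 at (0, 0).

6

The Hessian of f at 0 has rank 0. Corank 2; j^3 = (u - 3*v)^3 is a perfect cube, so E-series; the 4-jet and mu = 6 give E_6.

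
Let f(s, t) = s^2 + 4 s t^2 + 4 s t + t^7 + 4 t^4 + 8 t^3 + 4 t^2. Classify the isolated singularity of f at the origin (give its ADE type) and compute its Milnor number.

The Hessian of f at 0 is [[2, 4], [4, 8]] with rank 1, so corank 1. A Groebner basis of the Jacobian ideal J(f) in C{s,t} is {s^3 + 6*s^2*t - 6*s^2 - 16*s*t + 4*s + 8*t, s/2 + t^2 + t}; counting standard monomials gives mu = 6. Corank 1: A-series; mu = 6 gives A_6.

Type A_{6}, Milnor number mu = 6.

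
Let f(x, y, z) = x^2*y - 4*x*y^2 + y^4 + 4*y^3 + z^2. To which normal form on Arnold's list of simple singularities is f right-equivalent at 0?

D5

The Hessian of f at 0 is [[0, 0, 0], [0, 0, 0], [0, 0, 2]] with rank 1, so corank 2. A Groebner basis of the Jacobian ideal J(f) in C{x,y,z} is {x^3 + 2*x^2 - 8*y^2, x^2/4 + y^3 - y^2, x*y - 2*y^2, z}; counting standard monomials gives mu = 5. Corank 2; j^3 = y*(x - 2*y)^2 has shape L^2 M (L != M), so D-series; mu = 5 gives D_5.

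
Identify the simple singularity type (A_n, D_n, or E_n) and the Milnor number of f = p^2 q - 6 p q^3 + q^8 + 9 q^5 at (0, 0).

Type D9, Milnor number mu = 9.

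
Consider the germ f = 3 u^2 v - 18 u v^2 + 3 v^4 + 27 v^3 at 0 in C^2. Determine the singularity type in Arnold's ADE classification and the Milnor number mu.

The Hessian of f at 0 is [[0, 0], [0, 0]] with rank 0, so corank 2. A Groebner basis of the Jacobian ideal J(f) in C{u,v} is {u^3 + 27*u^2/4 - 243*v^2/4, u^2/4 + v^3 - 9*v^2/4, u*v - 3*v^2}; counting standard monomials gives mu = 5. Corank 2; j^3 = 3*v*(u - 3*v)^2 has shape L^2 M (L != M), so D-series; mu = 5 gives D_5.

Type D_{5}, Milnor number mu = 5.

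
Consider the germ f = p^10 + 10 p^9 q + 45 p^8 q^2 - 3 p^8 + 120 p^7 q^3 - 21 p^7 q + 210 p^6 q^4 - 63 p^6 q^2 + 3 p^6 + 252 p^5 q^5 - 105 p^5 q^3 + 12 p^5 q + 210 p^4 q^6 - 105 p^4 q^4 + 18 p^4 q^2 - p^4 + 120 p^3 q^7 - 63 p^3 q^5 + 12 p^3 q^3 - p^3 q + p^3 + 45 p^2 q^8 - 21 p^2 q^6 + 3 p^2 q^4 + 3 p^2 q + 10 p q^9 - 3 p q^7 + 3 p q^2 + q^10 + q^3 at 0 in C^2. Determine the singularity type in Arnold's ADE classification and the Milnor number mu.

The Hessian of f at 0 has rank 0. Corank 2; j^3 = (p + q)^3 is a perfect cube, so E-series; the 4-jet and mu = 7 give E_7.

Type E_7, Milnor number mu = 7.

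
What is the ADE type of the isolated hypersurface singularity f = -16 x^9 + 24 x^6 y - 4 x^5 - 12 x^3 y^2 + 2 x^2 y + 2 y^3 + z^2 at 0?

D4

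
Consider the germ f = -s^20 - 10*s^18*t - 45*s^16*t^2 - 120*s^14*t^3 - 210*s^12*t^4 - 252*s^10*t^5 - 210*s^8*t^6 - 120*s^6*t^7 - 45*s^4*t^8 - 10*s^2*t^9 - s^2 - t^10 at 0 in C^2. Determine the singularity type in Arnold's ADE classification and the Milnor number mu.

Type A9, Milnor number mu = 9.

The Hessian of f at 0 is [[-2, 0], [0, 0]] with rank 1, so corank 1. A Groebner basis of the Jacobian ideal J(f) in C{s,t} is {t^9, s}; counting standard monomials gives mu = 9. Corank 1: A-series; mu = 9 gives A_9.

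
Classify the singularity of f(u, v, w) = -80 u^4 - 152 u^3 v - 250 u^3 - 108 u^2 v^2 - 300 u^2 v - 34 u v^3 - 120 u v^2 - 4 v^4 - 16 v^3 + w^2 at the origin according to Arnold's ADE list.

E7

The Hessian of f at 0 is [[0, 0, 0], [0, 0, 0], [0, 0, 2]] with rank 1, so corank 2. A Groebner basis of the Jacobian ideal J(f) in C{u,v,w} is {1171875*u^2/4 + 234375*u*v + v^4 + 125*v^3/4 + 46875*v^2, u^3 + 675*u^2/2 + 270*u*v + v^3/10 + 54*v^2, u^2*v - 2125*u^2/4 - 425*u*v - 13*v^3/60 - 85*v^2, 625*u^2 + u*v^2 + 500*u*v + 7*v^3/15 + 100*v^2, w}; counting standard monomials gives mu = 7. Corank 2; j^3 = -2*(5*u + 2*v)^3 is a perfect cube, so E-series; the 4-jet and mu = 7 give E_7.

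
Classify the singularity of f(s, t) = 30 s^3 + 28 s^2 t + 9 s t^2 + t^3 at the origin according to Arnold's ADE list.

D4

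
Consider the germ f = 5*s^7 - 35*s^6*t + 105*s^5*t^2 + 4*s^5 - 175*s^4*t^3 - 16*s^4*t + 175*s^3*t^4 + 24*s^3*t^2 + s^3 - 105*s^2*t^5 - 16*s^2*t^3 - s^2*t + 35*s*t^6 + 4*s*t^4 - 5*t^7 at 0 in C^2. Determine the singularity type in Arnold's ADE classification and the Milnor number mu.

Type D8, Milnor number mu = 8.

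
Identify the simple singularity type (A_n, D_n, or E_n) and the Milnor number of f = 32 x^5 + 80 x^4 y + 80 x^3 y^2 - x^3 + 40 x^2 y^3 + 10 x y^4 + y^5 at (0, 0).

The Hessian of f at 0 is [[0, 0], [0, 0]] with rank 0, so corank 2. A Groebner basis of the Jacobian ideal J(f) in C{x,y} is {y^5, x*y^3 + y^4/8, x^2}; counting standard monomials gives mu = 8. Corank 2; j^3 = -x^3 is a perfect cube, so E-series; the 5-jet and mu = 8 give E_8.

Type E_8, Milnor number mu = 8.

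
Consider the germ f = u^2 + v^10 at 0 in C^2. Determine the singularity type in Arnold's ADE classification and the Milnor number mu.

Type A_{9}, Milnor number mu = 9.

The Hessian of f at 0 is [[2, 0], [0, 0]] with rank 1, so corank 1. A Groebner basis of the Jacobian ideal J(f) in C{u,v} is {v^9, u}; counting standard monomials gives mu = 9. Corank 1: A-series; mu = 9 gives A_9.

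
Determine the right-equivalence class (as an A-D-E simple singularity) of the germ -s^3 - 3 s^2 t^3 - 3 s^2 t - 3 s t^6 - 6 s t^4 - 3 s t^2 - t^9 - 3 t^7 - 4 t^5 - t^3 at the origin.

E_{8}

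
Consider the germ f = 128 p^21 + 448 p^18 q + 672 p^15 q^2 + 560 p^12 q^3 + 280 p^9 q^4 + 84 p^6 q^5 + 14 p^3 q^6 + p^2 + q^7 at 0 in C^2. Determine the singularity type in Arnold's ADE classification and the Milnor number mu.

Type A_6, Milnor number mu = 6.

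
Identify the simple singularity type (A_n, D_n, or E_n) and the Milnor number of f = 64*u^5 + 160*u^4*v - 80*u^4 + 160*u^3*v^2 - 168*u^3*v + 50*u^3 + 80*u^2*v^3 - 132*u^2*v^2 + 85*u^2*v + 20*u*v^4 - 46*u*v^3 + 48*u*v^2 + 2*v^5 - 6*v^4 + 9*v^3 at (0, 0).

Type D6, Milnor number mu = 6.

The Hessian of f at 0 has rank 0. Corank 2; j^3 = (2*u + v)*(5*u + 3*v)^2 has shape L^2 M (L != M), so D-series; mu = 6 gives D_6.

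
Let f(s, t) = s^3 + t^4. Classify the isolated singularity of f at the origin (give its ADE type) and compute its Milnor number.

The Hessian of f at 0 has rank 0. Corank 2; j^3 = s^3 is a perfect cube, so E-series; the 4-jet and mu = 6 give E_6.

Type E_{6}, Milnor number mu = 6.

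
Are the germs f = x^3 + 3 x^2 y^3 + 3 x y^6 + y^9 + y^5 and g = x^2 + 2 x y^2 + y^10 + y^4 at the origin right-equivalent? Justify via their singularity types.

No.

The Hessian of f at 0 has rank 0. Corank 2; j^3 = x^3 is a perfect cube, so E-series; the 5-jet and mu = 8 give E_8. The Hessian of g at 0 has rank 1. Corank 1: A-series; mu = 9 gives A_9. f is E_8 but g is A_9, hence not right-equivalent.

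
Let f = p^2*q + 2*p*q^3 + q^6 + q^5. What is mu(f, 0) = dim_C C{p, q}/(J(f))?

The Hessian of f at 0 is [[0, 0], [0, 0]] with rank 0, so corank 2. A Groebner basis of the Jacobian ideal J(f) in C{p,q} is {p^3, p^2*q + p^2/6 + p*q^2/6, p*q + q^3}; counting standard monomials gives mu = 7. Corank 2; j^3 = p^2*q has shape L^2 M (L != M), so D-series; mu = 7 gives D_7.

7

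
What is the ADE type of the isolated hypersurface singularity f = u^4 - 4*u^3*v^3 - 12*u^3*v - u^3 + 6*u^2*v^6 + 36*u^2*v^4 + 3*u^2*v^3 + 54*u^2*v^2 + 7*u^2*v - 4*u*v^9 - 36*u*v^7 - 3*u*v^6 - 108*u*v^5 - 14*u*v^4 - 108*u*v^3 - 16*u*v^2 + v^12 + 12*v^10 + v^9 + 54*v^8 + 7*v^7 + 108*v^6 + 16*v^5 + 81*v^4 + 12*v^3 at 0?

D_{5}

The Hessian of f at 0 has rank 0. Corank 2; j^3 = -(u - 3*v)*(u - 2*v)^2 has shape L^2 M (L != M), so D-series; mu = 5 gives D_5.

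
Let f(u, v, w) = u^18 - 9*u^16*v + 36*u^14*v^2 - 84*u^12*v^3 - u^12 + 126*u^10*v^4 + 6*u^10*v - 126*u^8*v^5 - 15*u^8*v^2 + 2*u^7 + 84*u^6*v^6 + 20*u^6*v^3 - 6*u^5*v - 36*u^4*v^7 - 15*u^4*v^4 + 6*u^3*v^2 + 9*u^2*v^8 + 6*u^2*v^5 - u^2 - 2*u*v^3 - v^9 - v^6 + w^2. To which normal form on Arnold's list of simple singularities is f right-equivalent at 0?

A_8

The Hessian of f at 0 has rank 2. Corank 1: A-series; mu = 8 gives A_8.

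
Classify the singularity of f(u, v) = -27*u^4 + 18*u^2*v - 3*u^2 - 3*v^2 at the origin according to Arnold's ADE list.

The Hessian of f at 0 is [[-6, 0], [0, -6]] with rank 2, so corank 0. A Groebner basis of the Jacobian ideal J(f) in C{u,v} is {u, v}; counting standard monomials gives mu = 1. Corank 0: nondegenerate Morse point, so A_1.

A1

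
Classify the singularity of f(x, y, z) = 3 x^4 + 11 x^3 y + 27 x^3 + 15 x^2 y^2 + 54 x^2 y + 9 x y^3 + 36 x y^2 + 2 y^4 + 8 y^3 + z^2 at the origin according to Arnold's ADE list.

E_{7}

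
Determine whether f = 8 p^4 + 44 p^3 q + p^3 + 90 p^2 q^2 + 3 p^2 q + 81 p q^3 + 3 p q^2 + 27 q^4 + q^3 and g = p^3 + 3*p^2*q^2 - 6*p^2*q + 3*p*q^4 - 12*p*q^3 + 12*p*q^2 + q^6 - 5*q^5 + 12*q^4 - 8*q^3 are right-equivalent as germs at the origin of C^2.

The Hessian of f at 0 has rank 0. Corank 2; j^3 = (p + q)^3 is a perfect cube, so E-series; the 4-jet and mu = 7 give E_7. The Hessian of g at 0 has rank 0. Corank 2; j^3 = (p - 2*q)^3 is a perfect cube, so E-series; the 5-jet and mu = 8 give E_8. f is E_7 but g is E_8, hence not right-equivalent.

No.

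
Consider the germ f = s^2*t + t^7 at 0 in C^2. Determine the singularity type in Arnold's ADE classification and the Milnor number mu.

Type D_8, Milnor number mu = 8.

The Hessian of f at 0 has rank 0. Corank 2; j^3 = s^2*t has shape L^2 M (L != M), so D-series; mu = 8 gives D_8.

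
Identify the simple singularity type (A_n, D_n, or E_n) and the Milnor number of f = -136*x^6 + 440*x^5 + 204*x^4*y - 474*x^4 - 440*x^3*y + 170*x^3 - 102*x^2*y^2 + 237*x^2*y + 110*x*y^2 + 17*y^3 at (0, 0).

The Hessian of f at 0 is [[0, 0], [0, 0]] with rank 0, so corank 2. A Groebner basis of the Jacobian ideal J(f) in C{x,y} is {y^3, x^2 - 13*y^2/69, x*y + 10*y^2/23}; counting standard monomials gives mu = 4. Corank 2; j^3 = (2*x + y)*(85*x^2 + 76*x*y + 17*y^2) splits into three distinct lines over C (the quadratic factor has nonzero discriminant), so D_4.

Type D4, Milnor number mu = 4.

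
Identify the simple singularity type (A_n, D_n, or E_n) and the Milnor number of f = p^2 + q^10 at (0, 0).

Type A_9, Milnor number mu = 9.

The Hessian of f at 0 has rank 1. Corank 1: A-series; mu = 9 gives A_9.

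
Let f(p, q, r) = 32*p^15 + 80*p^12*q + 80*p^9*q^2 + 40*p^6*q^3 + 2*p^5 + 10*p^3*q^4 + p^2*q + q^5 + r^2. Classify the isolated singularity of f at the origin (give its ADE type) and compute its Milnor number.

Type D6, Milnor number mu = 6.

The Hessian of f at 0 has rank 1. Corank 2; j^3 = p^2*q has shape L^2 M (L != M), so D-series; mu = 6 gives D_6.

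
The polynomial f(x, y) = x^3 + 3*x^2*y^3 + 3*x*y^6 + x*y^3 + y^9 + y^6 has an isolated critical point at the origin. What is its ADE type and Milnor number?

The Hessian of f at 0 is [[0, 0], [0, 0]] with rank 0, so corank 2. A Groebner basis of the Jacobian ideal J(f) in C{x,y} is {x^3, x*y^2, 3*x^2 + y^3}; counting standard monomials gives mu = 7. Corank 2; j^3 = x^3 is a perfect cube, so E-series; the 4-jet and mu = 7 give E_7.

Type E_{7}, Milnor number mu = 7.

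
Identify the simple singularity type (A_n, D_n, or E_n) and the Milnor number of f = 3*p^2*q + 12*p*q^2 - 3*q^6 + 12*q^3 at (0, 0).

The Hessian of f at 0 is [[0, 0], [0, 0]] with rank 0, so corank 2. A Groebner basis of the Jacobian ideal J(f) in C{p,q} is {-p^2/6 + q^5 + 2*q^2/3, p^3 + 8*q^3, p*q + 2*q^2}; counting standard monomials gives mu = 7. Corank 2; j^3 = 3*q*(p + 2*q)^2 has shape L^2 M (L != M), so D-series; mu = 7 gives D_7.

Type D_7, Milnor number mu = 7.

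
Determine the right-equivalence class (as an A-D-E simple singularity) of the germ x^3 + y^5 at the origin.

E8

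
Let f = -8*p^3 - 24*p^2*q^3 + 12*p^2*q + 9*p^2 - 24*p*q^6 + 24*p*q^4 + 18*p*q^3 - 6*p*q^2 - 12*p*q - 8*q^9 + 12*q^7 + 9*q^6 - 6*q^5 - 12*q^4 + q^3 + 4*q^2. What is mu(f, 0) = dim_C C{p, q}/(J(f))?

2

The Hessian of f at 0 has rank 1. Corank 1: A-series; mu = 2 gives A_2.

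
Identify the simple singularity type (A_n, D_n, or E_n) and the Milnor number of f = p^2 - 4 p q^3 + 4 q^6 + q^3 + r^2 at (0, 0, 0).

Type A_2, Milnor number mu = 2.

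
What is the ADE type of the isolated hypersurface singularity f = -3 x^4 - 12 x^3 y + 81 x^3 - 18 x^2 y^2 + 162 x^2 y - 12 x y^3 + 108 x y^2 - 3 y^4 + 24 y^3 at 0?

E6

The Hessian of f at 0 is [[0, 0], [0, 0]] with rank 0, so corank 2. A Groebner basis of the Jacobian ideal J(f) in C{x,y} is {y^4, x*y^2 + 7*y^3/9, x^2 + 4*x*y/3 + 4*y^2/9}; counting standard monomials gives mu = 6. Corank 2; j^3 = 3*(3*x + 2*y)^3 is a perfect cube, so E-series; the 4-jet and mu = 6 give E_6.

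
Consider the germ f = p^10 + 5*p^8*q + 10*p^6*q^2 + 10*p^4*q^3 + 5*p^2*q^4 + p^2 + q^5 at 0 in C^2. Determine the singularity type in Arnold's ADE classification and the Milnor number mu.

Type A_{4}, Milnor number mu = 4.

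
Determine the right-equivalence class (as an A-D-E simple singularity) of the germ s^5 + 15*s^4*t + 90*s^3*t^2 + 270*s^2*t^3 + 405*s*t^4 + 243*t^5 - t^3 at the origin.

E_{8}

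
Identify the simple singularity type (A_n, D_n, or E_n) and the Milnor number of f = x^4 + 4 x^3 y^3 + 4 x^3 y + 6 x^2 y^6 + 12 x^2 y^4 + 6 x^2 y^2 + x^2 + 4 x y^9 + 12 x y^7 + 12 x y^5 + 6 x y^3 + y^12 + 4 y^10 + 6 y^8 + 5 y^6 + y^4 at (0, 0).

Type A_{3}, Milnor number mu = 3.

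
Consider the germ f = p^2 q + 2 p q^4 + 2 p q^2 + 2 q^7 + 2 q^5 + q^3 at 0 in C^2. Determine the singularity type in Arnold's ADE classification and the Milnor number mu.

Type D_{8}, Milnor number mu = 8.

The Hessian of f at 0 is [[0, 0], [0, 0]] with rank 0, so corank 2. A Groebner basis of the Jacobian ideal J(f) in C{p,q} is {-p^2/6 + p*q^3 - 4*p*q/3 - 7*q^2/6, p*q + q^4 + q^2, p^3 - 3*p*q^2 - 2*q^3, p^2*q + 2*p*q^2 + q^3}; counting standard monomials gives mu = 8. Corank 2; j^3 = q*(p + q)^2 has shape L^2 M (L != M), so D-series; mu = 8 gives D_8.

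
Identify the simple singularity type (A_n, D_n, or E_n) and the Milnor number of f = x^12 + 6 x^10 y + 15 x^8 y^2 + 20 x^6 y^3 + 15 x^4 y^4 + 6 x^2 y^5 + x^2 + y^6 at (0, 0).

Type A_{5}, Milnor number mu = 5.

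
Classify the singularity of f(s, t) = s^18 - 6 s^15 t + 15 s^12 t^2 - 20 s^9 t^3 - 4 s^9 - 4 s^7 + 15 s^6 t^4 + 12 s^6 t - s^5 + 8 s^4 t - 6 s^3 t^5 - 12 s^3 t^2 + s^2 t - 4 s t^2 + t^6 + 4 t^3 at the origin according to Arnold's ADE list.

D_7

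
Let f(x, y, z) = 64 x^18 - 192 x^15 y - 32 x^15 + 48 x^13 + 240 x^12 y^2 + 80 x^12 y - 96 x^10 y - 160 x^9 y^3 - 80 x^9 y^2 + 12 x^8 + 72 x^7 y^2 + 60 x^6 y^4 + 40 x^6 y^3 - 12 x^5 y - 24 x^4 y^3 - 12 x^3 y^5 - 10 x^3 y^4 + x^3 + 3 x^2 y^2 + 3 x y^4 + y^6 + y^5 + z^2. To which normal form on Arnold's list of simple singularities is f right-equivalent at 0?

The Hessian of f at 0 has rank 1. Corank 2; j^3 = x^3 is a perfect cube, so E-series; the 5-jet and mu = 8 give E_8.

E_{8}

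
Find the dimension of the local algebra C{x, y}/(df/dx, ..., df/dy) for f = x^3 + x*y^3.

7

The Hessian of f at 0 has rank 0. Corank 2; j^3 = x^3 is a perfect cube, so E-series; the 4-jet and mu = 7 give E_7.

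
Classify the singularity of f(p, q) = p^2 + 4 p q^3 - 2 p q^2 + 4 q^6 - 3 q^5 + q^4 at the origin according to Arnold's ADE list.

The Hessian of f at 0 is [[2, 0], [0, 0]] with rank 1, so corank 1. A Groebner basis of the Jacobian ideal J(f) in C{p,q} is {p/2 + q^3 - q^2/2, p^2, p*q + p/2 - q^2/2}; counting standard monomials gives mu = 4. Corank 1: A-series; mu = 4 gives A_4.

A4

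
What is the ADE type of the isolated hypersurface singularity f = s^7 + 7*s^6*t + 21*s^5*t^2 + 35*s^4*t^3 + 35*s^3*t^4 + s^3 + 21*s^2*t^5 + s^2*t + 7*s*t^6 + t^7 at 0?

D8

The Hessian of f at 0 is [[0, 0], [0, 0]] with rank 0, so corank 2. A Groebner basis of the Jacobian ideal J(f) in C{s,t} is {-s*t/7 + t^6, s*t^2, s^2 + s*t}; counting standard monomials gives mu = 8. Corank 2; j^3 = s^2*(s + t) has shape L^2 M (L != M), so D-series; mu = 8 gives D_8.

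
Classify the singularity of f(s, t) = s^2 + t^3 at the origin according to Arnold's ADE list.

A_2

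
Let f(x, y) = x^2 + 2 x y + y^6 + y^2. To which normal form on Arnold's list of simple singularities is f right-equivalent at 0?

The Hessian of f at 0 has rank 1. Corank 1: A-series; mu = 5 gives A_5.

A5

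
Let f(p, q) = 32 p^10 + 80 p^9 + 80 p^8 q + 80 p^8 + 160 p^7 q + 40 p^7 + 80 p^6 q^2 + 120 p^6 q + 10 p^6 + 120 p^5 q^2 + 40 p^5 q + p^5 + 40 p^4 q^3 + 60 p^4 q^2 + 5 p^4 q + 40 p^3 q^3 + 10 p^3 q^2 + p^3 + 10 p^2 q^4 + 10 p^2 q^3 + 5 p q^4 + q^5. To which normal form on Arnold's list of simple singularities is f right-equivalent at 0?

The Hessian of f at 0 has rank 0. Corank 2; j^3 = p^3 is a perfect cube, so E-series; the 5-jet and mu = 8 give E_8.

E_{8}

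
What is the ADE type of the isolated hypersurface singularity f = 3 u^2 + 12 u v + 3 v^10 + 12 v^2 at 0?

A_{9}

The Hessian of f at 0 is [[6, 12], [12, 24]] with rank 1, so corank 1. A Groebner basis of the Jacobian ideal J(f) in C{u,v} is {v^9, u + 2*v}; counting standard monomials gives mu = 9. Corank 1: A-series; mu = 9 gives A_9.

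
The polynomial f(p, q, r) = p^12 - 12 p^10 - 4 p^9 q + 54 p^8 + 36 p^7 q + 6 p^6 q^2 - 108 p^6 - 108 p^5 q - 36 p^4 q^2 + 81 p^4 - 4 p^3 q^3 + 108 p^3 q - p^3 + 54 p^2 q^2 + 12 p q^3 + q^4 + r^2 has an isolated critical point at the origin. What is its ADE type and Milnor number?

The Hessian of f at 0 is [[0, 0, 0], [0, 0, 0], [0, 0, 2]] with rank 1, so corank 2. A Groebner basis of the Jacobian ideal J(f) in C{p,q,r} is {q^4, p*q^2 + q^3/9, p^2, r}; counting standard monomials gives mu = 6. Corank 2; j^3 = -p^3 is a perfect cube, so E-series; the 4-jet and mu = 6 give E_6.

Type E6, Milnor number mu = 6.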